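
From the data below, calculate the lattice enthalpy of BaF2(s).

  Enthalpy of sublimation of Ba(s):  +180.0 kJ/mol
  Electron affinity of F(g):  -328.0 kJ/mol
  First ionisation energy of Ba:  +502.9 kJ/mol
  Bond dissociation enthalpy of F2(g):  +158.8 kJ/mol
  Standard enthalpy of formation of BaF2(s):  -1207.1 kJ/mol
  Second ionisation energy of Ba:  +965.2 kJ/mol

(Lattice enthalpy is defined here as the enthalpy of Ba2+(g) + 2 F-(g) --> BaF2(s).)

ΔHf° = 1·ΔHsub + 1·(ΣIE) + 1·D(F2) + 2·EA + U
-1207.1 = 1·(+180.0) + 1·(+1468.1) + 1·(+158.8) + 2·(-328.0) + U
U = -1207.1 − (+1150.9) = -2358.0 kJ/mol

U = -2358.0 kJ/mol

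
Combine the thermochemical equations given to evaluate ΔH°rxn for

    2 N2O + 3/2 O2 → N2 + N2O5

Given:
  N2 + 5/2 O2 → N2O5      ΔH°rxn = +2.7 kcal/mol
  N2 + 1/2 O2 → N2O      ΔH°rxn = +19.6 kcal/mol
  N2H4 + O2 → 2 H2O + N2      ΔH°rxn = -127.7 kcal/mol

equation 1 as written: +2.7 kcal/mol
equation 2 reversed and × 2: (-2)·(+19.6) = -39.2 kcal/mol
equation 3: not needed.
Since enthalpy is a state function, ΔH°rxn = (1)·(+2.7) + (-2)·(+19.6) = -36.5 kcal/mol

ΔH°rxn = -36.5 kcal/mol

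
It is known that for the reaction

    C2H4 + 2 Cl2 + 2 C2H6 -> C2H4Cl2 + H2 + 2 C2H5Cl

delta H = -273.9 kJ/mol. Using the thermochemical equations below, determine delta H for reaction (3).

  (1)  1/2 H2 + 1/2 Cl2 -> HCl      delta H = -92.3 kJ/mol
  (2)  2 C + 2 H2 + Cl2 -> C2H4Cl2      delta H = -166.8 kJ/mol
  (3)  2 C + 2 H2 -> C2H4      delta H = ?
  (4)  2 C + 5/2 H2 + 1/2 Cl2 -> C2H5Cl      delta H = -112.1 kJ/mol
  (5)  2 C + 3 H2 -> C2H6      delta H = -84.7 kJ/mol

delta H = 52.3 kJ/mol

(1): not needed.
(2) as written: -166.8 kJ/mol
(3) reversed: contributes −x
(4) × 2: (2)·(-112.1) = -224.2 kJ/mol
(5) reversed and × 2: (-2)·(-84.7) = +169.4 kJ/mol
-273.9 = (-166.8) + (-224.2) + (+169.4) − x
x = (-273.9 − (-221.6)) / (-1) = 52.3 kJ/mol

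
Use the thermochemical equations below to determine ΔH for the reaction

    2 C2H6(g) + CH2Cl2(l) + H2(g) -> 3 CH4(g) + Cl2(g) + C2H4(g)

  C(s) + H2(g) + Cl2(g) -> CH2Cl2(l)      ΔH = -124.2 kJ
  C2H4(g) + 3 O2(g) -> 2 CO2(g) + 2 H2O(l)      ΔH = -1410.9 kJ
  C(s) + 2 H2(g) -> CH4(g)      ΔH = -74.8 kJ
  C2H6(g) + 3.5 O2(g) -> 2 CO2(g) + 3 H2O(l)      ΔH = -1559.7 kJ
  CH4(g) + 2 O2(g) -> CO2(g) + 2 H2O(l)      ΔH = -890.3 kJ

ΔH = 121.5 kJ

equation 1 reversed (reverse to put CH2Cl2(l) on the reactant side): +124.2 kJ
equation 2 reversed (reverse to put C2H4(g) on the product side): +1410.9 kJ
equation 3 as written: -74.8 kJ
equation 4 × 2 (×2 to match 2 C2H6(g) in the target): (2)·(-1559.7) = -3119.4 kJ
equation 5 reversed and × 2: (-2)·(-890.3) = +1780.6 kJ
By Hess's law, ΔH = (+124.2) + (+1410.9) + (-74.8) + (-3119.4) + (+1780.6) = 121.5 kJ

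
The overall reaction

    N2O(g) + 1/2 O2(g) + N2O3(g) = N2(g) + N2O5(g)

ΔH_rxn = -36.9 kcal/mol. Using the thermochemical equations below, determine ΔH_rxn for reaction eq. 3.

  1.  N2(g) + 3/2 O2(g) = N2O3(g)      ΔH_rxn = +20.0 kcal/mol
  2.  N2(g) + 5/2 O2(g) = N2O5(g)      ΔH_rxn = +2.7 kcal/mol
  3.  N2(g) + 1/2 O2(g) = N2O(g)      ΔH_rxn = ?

ΔH_rxn = 19.6 kcal/mol

eq. 1 reversed: -20.0 kcal/mol
eq. 2 as written: +2.7 kcal/mol
eq. 3 reversed: contributes −x
-36.9 = (-20.0) + (+2.7) − x
x = (-36.9 − (-17.3)) / (-1) = 19.6 kcal/mol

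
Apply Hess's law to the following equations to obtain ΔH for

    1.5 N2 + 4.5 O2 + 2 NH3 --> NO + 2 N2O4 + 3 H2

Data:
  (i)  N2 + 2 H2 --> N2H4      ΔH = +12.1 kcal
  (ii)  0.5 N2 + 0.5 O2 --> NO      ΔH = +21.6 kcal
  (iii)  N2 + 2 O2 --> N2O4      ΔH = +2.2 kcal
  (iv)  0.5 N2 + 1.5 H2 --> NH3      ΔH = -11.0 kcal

ΔH = 48.0 kcal

(i): not needed.
(ii) as written: +21.6 kcal
(iii) × 2: (2)·(+2.2) = +4.4 kcal
(iv) reversed and × 2: (-2)·(-11.0) = +22.0 kcal
ΔH = (+21.6) + (+4.4) + (+22.0) = 48.0 kcal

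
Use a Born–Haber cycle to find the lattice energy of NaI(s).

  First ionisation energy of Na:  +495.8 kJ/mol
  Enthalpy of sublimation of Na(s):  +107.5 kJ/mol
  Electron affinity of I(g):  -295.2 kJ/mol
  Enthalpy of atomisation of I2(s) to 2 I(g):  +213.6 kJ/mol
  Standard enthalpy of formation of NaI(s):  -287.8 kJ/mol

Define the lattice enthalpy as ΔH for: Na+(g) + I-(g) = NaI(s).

U = -702.7 kJ/mol

ΔHf° = 1·ΔHsub + 1·(ΣIE) + 1/2·D(I2) + 1·EA + U
-287.8 = 1·(+107.5) + 1·(+495.8) + 1/2·(+213.6) + 1·(-295.2) + U
U = -287.8 − (+414.9) = -702.7 kJ/mol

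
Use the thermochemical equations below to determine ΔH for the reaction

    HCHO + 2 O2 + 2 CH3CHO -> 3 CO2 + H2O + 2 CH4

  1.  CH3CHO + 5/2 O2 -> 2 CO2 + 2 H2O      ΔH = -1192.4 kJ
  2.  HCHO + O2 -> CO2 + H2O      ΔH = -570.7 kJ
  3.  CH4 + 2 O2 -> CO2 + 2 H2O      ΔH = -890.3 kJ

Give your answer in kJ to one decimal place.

eq. 1 × 2: (2)·(-1192.4) = -2384.8 kJ
eq. 2 as written: -570.7 kJ
eq. 3 reversed and × 2: (-2)·(-890.3) = +1780.6 kJ
ΔH = (-2384.8) + (-570.7) + (+1780.6) = -1174.9 kJ

ΔH = -1174.9 kJ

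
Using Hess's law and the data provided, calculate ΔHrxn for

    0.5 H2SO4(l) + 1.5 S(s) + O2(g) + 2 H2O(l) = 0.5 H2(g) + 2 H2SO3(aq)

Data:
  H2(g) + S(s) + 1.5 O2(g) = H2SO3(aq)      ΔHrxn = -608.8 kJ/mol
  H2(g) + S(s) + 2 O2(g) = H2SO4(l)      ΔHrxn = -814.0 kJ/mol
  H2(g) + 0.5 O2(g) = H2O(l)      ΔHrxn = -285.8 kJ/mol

equation 1 × 2 (×2 to match 2 H2SO3(aq) in the target): (2)·(-608.8) = -1217.6 kJ/mol
equation 2 reversed and × 1/2 (H2SO4(l) must end up as a reactant; scale by 1/2 for the 1/2 H2SO4(l)): (-1/2)·(-814.0) = +407.0 kJ/mol
equation 3 reversed and × 2 (H2O(l) must end up as a reactant; ×2 to match 2 H2O(l) in the target): (-2)·(-285.8) = +571.6 kJ/mol
Since enthalpy is a state function, ΔHrxn = (-1217.6) + (+407.0) + (+571.6) = -239.0 kJ/mol

ΔHrxn = -239.0 kJ/mol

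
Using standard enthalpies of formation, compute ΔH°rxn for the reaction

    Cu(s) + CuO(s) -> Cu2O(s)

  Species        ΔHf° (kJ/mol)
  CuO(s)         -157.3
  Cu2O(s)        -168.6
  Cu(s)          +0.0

ΔH°rxn = -11.3 kJ/mol

ΔH°rxn = Σ nΔHf°(products) − Σ nΔHf°(reactants).
Products: 1·(-168.6) = -168.6
Reactants: 1·(+0.0) + 1·(-157.3) = -157.3
ΔH°rxn = (-168.6) − (-157.3) = -11.3 kJ/mol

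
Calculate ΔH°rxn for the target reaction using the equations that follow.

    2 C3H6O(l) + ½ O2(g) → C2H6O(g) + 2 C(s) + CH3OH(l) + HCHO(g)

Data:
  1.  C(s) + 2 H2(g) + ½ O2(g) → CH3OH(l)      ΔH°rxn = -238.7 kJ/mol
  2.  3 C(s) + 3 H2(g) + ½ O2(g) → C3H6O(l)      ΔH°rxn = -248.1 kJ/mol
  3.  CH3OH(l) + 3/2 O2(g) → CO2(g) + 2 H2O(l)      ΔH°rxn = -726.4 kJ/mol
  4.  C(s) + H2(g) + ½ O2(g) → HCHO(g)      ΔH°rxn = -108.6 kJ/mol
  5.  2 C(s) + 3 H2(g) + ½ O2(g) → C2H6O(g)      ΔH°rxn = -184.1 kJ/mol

ΔH°rxn = -35.2 kJ/mol

eq. 1 as written: -238.7 kJ/mol
eq. 2 reversed and × 2: (-2)·(-248.1) = +496.2 kJ/mol
eq. 3: not needed.
eq. 4 as written: -108.6 kJ/mol
eq. 5 as written: -184.1 kJ/mol
ΔH°rxn = (1)·(-238.7) + (-2)·(-248.1) + (1)·(-108.6) + (1)·(-184.1) = -35.2 kJ/mol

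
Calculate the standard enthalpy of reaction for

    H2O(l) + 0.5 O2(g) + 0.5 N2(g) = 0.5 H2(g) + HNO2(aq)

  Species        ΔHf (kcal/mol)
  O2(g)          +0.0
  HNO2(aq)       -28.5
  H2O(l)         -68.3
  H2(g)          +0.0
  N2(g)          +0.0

Products: 1/2·(+0.0) + 1·(-28.5) = -28.5
Reactants: 1·(-68.3) + 1/2·(+0.0) + 1/2·(+0.0) = -68.3
ΔH°rxn = (-28.5) − (-68.3) = 39.8 kcal/mol

ΔH°rxn = 39.8 kcal/mol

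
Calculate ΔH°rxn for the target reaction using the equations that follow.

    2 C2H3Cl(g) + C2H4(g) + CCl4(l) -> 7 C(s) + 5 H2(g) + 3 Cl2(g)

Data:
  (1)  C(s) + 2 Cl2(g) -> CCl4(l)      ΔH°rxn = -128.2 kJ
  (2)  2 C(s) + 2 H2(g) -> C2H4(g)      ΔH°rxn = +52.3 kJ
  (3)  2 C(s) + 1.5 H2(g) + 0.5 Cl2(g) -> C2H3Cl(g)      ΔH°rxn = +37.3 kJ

(1) reversed (CCl4(l) must end up as a reactant): +128.2 kJ
(2) reversed (C2H4(g) must end up as a reactant): -52.3 kJ
(3) reversed and × 2 (C2H3Cl(g) must end up as a reactant; scale by 2 for the 2 C2H3Cl(g)): (-2)·(+37.3) = -74.6 kJ
Summing the manipulated equations, ΔH°rxn = (-1)·(-128.2) + (-1)·(+52.3) + (-2)·(+37.3) = 1.3 kJ

ΔH°rxn = 1.3 kJ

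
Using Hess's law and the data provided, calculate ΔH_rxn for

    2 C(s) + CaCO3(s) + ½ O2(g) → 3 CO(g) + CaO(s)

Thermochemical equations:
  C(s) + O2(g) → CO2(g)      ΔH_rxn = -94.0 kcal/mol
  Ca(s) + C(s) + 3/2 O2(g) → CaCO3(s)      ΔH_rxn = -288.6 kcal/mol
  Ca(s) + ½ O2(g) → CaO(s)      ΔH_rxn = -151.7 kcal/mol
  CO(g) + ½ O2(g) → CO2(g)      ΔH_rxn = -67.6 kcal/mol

ΔH_rxn = 57.7 kcal/mol

equation 1 × 3: (3)·(-94.0) = -282.0 kcal/mol
equation 2 reversed (CaCO3(s) must end up as a reactant): +288.6 kcal/mol
equation 3 as written (CaO(s) already on the product side): -151.7 kcal/mol
equation 4 reversed and × 3 (CO(g) must end up as a product; scale by 3 for the 3 CO(g)): (-3)·(-67.6) = +202.8 kcal/mol
ΔH_rxn = (3)·(-94.0) + (-1)·(-288.6) + (1)·(-151.7) + (-3)·(-67.6) = 57.7 kcal/mol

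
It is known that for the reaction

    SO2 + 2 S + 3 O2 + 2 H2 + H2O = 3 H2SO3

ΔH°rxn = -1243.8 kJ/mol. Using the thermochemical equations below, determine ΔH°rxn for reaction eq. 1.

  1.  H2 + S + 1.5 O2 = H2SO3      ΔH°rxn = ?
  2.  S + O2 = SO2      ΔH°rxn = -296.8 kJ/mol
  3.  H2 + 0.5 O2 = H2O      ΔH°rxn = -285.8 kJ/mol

ΔH°rxn = -608.8 kJ/mol

eq. 1 × 3 (×3 to match 3 H2SO3 in the target): contributes 3·x
eq. 2 reversed (reverse to put SO2 on the reactant side): +296.8 kJ/mol
eq. 3 reversed (reverse to put H2O on the reactant side): +285.8 kJ/mol
-1243.8 = (+296.8) + (+285.8) + 3·x
x = (-1243.8 − (+582.6)) / (3) = -608.8 kJ/mol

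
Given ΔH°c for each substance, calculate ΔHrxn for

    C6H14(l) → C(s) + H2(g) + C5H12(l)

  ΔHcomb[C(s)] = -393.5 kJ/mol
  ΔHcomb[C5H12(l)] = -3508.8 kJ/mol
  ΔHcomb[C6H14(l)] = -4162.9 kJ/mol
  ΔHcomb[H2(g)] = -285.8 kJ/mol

With combustion enthalpies, reactants minus products:
= [1·(-4162.9)] − [1·(-393.5) + 1·(-285.8) + 1·(-3508.8)]
= 25.2 kJ/mol

ΔHrxn = 25.2 kJ/mol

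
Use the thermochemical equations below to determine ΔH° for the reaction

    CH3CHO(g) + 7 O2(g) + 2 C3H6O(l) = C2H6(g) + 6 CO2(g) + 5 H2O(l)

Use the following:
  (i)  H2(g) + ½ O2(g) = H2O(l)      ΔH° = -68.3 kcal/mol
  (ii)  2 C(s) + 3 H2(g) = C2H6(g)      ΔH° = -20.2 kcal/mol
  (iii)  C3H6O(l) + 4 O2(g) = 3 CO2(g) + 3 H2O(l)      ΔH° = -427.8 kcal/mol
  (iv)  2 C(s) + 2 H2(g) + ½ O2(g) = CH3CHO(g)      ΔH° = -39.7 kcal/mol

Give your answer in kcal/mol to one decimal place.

(i) reversed: +68.3 kcal/mol
(ii) as written (C2H6(g) already on the product side): -20.2 kcal/mol
(iii) × 2 (scale by 2 for the 2 C3H6O(l)): (2)·(-427.8) = -855.6 kcal/mol
(iv) reversed (reverse to put CH3CHO(g) on the reactant side): +39.7 kcal/mol
By Hess's law, ΔH° = (+68.3) + (-20.2) + (-855.6) + (+39.7) = -767.8 kcal/mol

ΔH° = -767.8 kcal/mol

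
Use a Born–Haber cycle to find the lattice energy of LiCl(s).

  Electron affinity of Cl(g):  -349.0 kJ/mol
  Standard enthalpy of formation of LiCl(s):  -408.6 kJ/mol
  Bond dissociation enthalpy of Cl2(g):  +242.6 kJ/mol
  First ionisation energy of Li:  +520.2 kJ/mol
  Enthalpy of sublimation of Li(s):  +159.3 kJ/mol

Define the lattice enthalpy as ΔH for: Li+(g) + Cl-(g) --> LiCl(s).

U = -860.4 kJ/mol

ΔHf° = 1·ΔHsub + 1·(ΣIE) + 1/2·D(Cl2) + 1·EA + U
-408.6 = 1·(+159.3) + 1·(+520.2) + 1/2·(+242.6) + 1·(-349.0) + U
U = -408.6 − (+451.8) = -860.4 kJ/mol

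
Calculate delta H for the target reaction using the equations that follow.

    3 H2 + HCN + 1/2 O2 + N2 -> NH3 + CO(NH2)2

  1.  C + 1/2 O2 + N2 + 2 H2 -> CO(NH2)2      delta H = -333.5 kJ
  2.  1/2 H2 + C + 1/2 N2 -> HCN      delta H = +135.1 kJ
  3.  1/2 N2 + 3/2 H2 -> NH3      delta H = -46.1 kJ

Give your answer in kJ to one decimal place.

delta H = -514.7 kJ

eq. 1 as written: -333.5 kJ
eq. 2 reversed: -135.1 kJ
eq. 3 as written: -46.1 kJ
delta H = (1)·(-333.5) + (-1)·(+135.1) + (1)·(-46.1) = -514.7 kJ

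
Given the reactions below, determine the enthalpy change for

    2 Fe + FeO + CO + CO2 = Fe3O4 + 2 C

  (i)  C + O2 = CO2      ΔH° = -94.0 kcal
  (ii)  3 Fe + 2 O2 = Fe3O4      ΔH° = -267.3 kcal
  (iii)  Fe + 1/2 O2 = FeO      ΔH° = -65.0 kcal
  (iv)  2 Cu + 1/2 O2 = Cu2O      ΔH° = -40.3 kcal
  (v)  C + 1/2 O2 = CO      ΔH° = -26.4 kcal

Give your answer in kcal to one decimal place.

(i) reversed: +94.0 kcal
(ii) as written: -267.3 kcal
(iii) reversed: +65.0 kcal
(iv): not needed.
(v) reversed: +26.4 kcal
ΔH° = (+94.0) + (-267.3) + (+65.0) + (+26.4) = -81.9 kcal

ΔH° = -81.9 kcal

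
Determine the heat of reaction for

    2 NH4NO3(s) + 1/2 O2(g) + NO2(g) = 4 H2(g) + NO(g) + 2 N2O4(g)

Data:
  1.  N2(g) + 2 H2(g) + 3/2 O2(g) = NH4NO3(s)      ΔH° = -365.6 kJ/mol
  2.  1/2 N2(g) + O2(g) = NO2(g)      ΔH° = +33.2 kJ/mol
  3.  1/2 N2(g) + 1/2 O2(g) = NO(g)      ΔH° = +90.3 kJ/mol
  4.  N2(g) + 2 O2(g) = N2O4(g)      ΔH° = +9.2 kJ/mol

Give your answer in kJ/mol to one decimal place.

ΔH° = 806.7 kJ/mol

eq. 1 reversed and × 2: (-2)·(-365.6) = +731.2 kJ/mol
eq. 2 reversed: -33.2 kJ/mol
eq. 3 as written: +90.3 kJ/mol
eq. 4 × 2: (2)·(+9.2) = +18.4 kJ/mol
ΔH° = (+731.2) + (-33.2) + (+90.3) + (+18.4) = 806.7 kJ/mol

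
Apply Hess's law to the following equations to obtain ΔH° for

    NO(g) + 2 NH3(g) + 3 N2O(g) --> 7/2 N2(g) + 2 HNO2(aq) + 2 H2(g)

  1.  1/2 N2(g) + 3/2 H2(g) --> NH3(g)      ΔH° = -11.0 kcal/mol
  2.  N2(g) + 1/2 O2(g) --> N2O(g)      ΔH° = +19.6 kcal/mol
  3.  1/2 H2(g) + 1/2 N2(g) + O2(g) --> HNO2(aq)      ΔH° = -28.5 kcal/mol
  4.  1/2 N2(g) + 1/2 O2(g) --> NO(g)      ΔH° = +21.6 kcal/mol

eq. 1 reversed and × 2: (-2)·(-11.0) = +22.0 kcal/mol
eq. 2 reversed and × 3: (-3)·(+19.6) = -58.8 kcal/mol
eq. 3 × 2: (2)·(-28.5) = -57.0 kcal/mol
eq. 4 reversed: -21.6 kcal/mol
Since enthalpy is a state function, ΔH° = (-2)·(-11.0) + (-3)·(+19.6) + (2)·(-28.5) + (-1)·(+21.6) = -115.4 kcal/mol

ΔH° = -115.4 kcal/mol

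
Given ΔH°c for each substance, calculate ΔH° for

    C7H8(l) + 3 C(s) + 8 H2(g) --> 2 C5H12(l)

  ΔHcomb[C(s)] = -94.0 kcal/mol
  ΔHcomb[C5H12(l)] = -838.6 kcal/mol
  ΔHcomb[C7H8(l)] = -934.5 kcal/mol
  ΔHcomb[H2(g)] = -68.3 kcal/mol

ΔH° = -85.7 kcal/mol

With combustion enthalpies, reactants minus products:
= [1·(-934.5) + 3·(-94.0) + 8·(-68.3)] − [2·(-838.6)]
= -85.7 kcal/mol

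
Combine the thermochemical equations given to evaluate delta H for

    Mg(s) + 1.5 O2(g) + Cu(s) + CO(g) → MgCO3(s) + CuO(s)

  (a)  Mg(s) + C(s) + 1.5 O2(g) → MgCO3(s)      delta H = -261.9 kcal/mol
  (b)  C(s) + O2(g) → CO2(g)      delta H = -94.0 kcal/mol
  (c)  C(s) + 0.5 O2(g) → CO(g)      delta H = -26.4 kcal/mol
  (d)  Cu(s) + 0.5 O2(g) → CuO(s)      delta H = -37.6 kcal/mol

delta H = -273.1 kcal/mol

(a) as written (MgCO3(s) already on the product side): -261.9 kcal/mol
(b): not needed (CO2(g) appears nowhere else).
(c) reversed (CO(g) must end up as a reactant): +26.4 kcal/mol
(d) as written (CuO(s) already on the product side): -37.6 kcal/mol
By Hess's law, delta H = (1)·(-261.9) + (-1)·(-26.4) + (1)·(-37.6) = -273.1 kcal/mol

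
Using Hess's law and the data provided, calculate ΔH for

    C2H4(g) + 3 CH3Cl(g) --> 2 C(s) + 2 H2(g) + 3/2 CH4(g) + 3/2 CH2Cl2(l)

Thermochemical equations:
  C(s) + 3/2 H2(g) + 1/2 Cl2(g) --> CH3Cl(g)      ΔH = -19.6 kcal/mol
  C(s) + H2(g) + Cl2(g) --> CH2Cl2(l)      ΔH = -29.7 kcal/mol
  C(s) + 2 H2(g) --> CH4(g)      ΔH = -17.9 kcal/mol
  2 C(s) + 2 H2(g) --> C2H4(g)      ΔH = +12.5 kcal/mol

equation 1 reversed and × 3 (reverse to put CH3Cl(g) on the reactant side; ×3 to match 3 CH3Cl(g) in the target): (-3)·(-19.6) = +58.8 kcal/mol
equation 2 × 3/2 (scale by 3/2 for the 3/2 CH2Cl2(l)): (3/2)·(-29.7) = -44.55 kcal/mol
equation 3 × 3/2 (scale by 3/2 for the 3/2 CH4(g)): (3/2)·(-17.9) = -26.85 kcal/mol
equation 4 reversed (C2H4(g) must end up as a reactant): -12.5 kcal/mol
ΔH = (+58.8) + (-44.55) + (-26.85) + (-12.5) = -25.1 kcal/mol

ΔH = -25.1 kcal/mol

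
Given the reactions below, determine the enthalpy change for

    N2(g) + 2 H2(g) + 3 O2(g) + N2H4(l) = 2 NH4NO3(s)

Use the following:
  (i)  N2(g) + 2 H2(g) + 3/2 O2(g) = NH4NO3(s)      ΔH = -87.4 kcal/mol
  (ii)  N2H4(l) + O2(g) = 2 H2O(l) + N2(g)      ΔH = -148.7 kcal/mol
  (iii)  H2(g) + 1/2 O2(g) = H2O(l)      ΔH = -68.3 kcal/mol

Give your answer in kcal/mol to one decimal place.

(i) × 2 (scale by 2 for the 2 NH4NO3(s)): (2)·(-87.4) = -174.8 kcal/mol
(ii) as written (N2H4(l) already on the reactant side): -148.7 kcal/mol
(iii) reversed and × 2: (-2)·(-68.3) = +136.6 kcal/mol
ΔH = (2)·(-87.4) + (1)·(-148.7) + (-2)·(-68.3) = -186.9 kcal/mol

ΔH = -186.9 kcal/mol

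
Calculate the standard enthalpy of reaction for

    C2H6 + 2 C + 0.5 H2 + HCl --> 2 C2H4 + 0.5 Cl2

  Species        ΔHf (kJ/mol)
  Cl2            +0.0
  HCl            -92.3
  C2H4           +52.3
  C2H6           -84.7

ΔH°rxn = 281.6 kJ/mol

Products: 2·(+52.3) + 1/2·(+0.0) = +104.6
Reactants: 1·(-84.7) + 2·(+0.0) + 1/2·(+0.0) + 1·(-92.3) = -177.0
ΔH°rxn = (+104.6) − (-177.0) = 281.6 kJ/mol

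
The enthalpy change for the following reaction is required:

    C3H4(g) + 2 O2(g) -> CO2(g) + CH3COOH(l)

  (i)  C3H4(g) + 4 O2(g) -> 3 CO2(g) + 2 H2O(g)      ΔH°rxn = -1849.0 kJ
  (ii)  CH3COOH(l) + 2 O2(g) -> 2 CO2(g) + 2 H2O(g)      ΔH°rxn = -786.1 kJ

(i) as written (C3H4(g) already on the reactant side): -1849.0 kJ
(ii) reversed (CH3COOH(l) must end up as a product): +786.1 kJ
ΔH°rxn = (-1849.0) + (+786.1) = -1062.9 kJ

ΔH°rxn = -1062.9 kJ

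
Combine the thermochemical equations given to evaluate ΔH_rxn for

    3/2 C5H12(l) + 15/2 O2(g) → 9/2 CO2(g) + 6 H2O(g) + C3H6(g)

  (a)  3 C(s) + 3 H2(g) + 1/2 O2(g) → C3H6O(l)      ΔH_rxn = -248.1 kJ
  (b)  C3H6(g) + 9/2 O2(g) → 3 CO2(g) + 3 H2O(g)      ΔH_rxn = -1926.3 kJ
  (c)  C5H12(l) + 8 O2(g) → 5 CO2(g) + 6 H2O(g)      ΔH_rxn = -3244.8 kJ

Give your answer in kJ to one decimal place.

ΔH_rxn = -2940.9 kJ

(a): not needed (C(s) appears nowhere else).
(b) reversed (reverse to put C3H6(g) on the product side): +1926.3 kJ
(c) × 3/2 (scale by 3/2 for the 3/2 C5H12(l)): (3/2)·(-3244.8) = -4867.2 kJ
ΔH_rxn = (-1)·(-1926.3) + (3/2)·(-3244.8) = -2940.9 kJ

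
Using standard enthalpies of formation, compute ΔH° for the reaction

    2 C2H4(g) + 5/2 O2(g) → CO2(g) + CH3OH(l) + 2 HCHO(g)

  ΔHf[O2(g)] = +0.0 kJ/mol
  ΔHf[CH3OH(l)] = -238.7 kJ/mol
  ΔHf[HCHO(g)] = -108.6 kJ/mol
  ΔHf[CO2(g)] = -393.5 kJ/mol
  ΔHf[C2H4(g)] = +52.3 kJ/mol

ΔH°rxn = Σ nΔHf°(products) − Σ nΔHf°(reactants).
Products: 1·(-393.5) + 1·(-238.7) + 2·(-108.6) = -849.4
Reactants: 2·(+52.3) + 5/2·(+0.0) = +104.6
ΔH° = (-849.4) − (+104.6) = -954.0 kJ/mol

ΔH° = -954.0 kJ/mol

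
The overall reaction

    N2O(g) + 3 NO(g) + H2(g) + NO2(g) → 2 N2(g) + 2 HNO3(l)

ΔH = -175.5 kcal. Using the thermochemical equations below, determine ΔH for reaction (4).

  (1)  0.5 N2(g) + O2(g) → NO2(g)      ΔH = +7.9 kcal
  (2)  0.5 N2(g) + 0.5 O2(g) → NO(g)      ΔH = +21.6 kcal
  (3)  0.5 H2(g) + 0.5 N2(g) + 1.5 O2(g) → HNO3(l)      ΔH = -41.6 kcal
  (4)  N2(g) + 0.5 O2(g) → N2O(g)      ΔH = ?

(1) reversed: -7.9 kcal
(2) reversed and × 3: (-3)·(+21.6) = -64.8 kcal
(3) × 2: (2)·(-41.6) = -83.2 kcal
(4) reversed: contributes −x
-175.5 = (-7.9) + (-64.8) + (-83.2) − x
x = (-175.5 − (-155.9)) / (-1) = 19.6 kcal

ΔH = 19.6 kcal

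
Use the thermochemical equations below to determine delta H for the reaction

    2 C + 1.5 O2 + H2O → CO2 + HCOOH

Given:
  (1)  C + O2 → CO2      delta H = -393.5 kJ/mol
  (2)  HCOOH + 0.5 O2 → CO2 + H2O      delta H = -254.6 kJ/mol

delta H = -532.4 kJ/mol

(1) × 2: (2)·(-393.5) = -787.0 kJ/mol
(2) reversed: +254.6 kJ/mol
delta H = (2)·(-393.5) + (-1)·(-254.6) = -532.4 kJ/mol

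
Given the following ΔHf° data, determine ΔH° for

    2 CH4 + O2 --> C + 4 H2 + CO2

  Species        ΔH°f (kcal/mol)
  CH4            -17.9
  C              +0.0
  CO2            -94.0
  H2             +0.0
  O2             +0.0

Products: 1·(+0.0) + 4·(+0.0) + 1·(-94.0) = -94.0
Reactants: 2·(-17.9) + 1·(+0.0) = -35.8
ΔH° = (-94.0) − (-35.8) = -58.2 kcal/mol

ΔH° = -58.2 kcal/mol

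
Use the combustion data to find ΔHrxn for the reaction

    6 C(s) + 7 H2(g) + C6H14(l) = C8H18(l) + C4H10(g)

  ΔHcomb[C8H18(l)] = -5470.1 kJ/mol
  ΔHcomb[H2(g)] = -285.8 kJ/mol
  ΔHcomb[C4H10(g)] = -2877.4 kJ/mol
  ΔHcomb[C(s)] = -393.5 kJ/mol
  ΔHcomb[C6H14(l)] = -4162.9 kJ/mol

ΔHrxn = -177.0 kJ/mol

With combustion enthalpies, reactants minus products:
= [6·(-393.5) + 7·(-285.8) + 1·(-4162.9)] − [1·(-5470.1) + 1·(-2877.4)]
= -177.0 kJ/mol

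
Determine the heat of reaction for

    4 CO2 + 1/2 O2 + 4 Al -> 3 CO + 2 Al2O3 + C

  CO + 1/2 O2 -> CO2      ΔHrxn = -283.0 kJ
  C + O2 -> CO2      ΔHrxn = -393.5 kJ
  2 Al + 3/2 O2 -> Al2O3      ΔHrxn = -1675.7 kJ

equation 1 reversed and × 3: (-3)·(-283.0) = +849.0 kJ
equation 2 reversed: +393.5 kJ
equation 3 × 2: (2)·(-1675.7) = -3351.4 kJ
Combining the equations, ΔHrxn = (-3)·(-283.0) + (-1)·(-393.5) + (2)·(-1675.7) = -2108.9 kJ

ΔHrxn = -2108.9 kJ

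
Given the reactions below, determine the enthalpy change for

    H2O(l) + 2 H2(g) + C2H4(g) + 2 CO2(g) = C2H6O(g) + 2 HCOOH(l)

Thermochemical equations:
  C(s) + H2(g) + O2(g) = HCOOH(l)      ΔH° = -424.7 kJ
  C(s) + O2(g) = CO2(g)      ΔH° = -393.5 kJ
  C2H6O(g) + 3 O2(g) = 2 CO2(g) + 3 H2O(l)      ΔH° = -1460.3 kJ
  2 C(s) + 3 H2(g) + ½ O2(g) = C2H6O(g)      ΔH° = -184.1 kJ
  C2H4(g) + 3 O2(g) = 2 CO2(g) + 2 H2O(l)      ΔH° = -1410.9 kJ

equation 1 × 2: (2)·(-424.7) = -849.4 kJ
equation 2 reversed and × 2: (-2)·(-393.5) = +787.0 kJ
equation 3 reversed: +1460.3 kJ
equation 4: not needed.
equation 5 as written: -1410.9 kJ
Summing the manipulated equations, ΔH° = (2)·(-424.7) + (-2)·(-393.5) + (-1)·(-1460.3) + (1)·(-1410.9) = -13.0 kJ

ΔH° = -13.0 kJ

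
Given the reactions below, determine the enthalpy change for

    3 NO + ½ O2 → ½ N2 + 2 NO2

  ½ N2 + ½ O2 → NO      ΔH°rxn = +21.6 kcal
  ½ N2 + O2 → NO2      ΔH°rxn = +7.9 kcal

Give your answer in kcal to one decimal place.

equation 1 reversed and × 3: (-3)·(+21.6) = -64.8 kcal
equation 2 × 2: (2)·(+7.9) = +15.8 kcal
ΔH°rxn = (-64.8) + (+15.8) = -49.0 kcal

ΔH°rxn = -49.0 kcal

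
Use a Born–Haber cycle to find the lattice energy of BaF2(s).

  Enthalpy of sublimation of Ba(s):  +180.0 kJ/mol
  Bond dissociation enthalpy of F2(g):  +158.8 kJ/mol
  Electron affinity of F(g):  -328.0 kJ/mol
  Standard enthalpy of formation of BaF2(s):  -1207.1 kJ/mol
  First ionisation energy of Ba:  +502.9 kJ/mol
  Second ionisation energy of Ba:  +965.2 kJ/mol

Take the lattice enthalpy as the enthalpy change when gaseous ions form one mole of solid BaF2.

U = -2358.0 kJ/mol

ΔHf° = 1·ΔHsub + 1·(ΣIE) + 1·D(F2) + 2·EA + U
-1207.1 = 1·(+180.0) + 1·(+1468.1) + 1·(+158.8) + 2·(-328.0) + U
U = -1207.1 − (+1150.9) = -2358.0 kJ/mol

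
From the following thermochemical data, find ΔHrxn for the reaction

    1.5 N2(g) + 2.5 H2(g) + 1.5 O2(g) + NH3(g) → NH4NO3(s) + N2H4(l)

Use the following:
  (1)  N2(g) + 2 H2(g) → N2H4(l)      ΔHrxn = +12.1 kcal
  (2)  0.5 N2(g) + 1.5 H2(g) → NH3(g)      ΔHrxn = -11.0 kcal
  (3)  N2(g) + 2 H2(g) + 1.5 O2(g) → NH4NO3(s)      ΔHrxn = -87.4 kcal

ΔHrxn = -64.3 kcal

(1) as written (N2H4(l) already on the product side): +12.1 kcal
(2) reversed (NH3(g) must end up as a reactant): +11.0 kcal
(3) as written (NH4NO3(s) already on the product side): -87.4 kcal
ΔHrxn = (+12.1) + (+11.0) + (-87.4) = -64.3 kcal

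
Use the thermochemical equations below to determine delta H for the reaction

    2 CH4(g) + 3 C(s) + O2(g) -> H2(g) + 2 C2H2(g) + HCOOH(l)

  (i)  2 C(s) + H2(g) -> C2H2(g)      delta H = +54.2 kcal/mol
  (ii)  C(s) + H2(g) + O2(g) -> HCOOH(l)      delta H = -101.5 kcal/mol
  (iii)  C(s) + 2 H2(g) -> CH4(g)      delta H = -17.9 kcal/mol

(i) × 2 (×2 to match 2 C2H2(g) in the target): (2)·(+54.2) = +108.4 kcal/mol
(ii) as written (HCOOH(l) already on the product side): -101.5 kcal/mol
(iii) reversed and × 2 (CH4(g) must end up as a reactant; ×2 to match 2 CH4(g) in the target): (-2)·(-17.9) = +35.8 kcal/mol
Since enthalpy is a state function, delta H = (+108.4) + (-101.5) + (+35.8) = 42.7 kcal/mol

delta H = 42.7 kcal/mol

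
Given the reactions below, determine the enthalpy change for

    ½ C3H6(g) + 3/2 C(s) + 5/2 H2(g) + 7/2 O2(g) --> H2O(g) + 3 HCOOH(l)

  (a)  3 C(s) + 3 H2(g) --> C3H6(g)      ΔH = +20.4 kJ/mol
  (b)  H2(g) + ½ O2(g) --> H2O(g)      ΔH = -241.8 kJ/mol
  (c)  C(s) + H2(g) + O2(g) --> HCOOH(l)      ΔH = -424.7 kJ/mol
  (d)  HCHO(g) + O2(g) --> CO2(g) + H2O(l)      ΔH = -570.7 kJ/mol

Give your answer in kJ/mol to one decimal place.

(a) reversed and × 1/2: (-1/2)·(+20.4) = -10.2 kJ/mol
(b) as written: -241.8 kJ/mol
(c) × 3: (3)·(-424.7) = -1274.1 kJ/mol
(d): not needed.
ΔH = (-1/2)·(+20.4) + (1)·(-241.8) + (3)·(-424.7) = -1526.1 kJ/mol

ΔH = -1526.1 kJ/mol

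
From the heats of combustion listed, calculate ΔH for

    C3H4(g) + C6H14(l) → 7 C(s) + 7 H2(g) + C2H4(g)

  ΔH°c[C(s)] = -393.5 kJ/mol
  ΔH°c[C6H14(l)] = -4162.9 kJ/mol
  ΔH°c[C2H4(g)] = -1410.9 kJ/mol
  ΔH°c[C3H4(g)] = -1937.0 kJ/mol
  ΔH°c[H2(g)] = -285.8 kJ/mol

ΔH = 66.1 kJ/mol

With combustion enthalpies, reactants minus products:
= [1·(-1937.0) + 1·(-4162.9)] − [7·(-393.5) + 7·(-285.8) + 1·(-1410.9)]
= 66.1 kJ/mol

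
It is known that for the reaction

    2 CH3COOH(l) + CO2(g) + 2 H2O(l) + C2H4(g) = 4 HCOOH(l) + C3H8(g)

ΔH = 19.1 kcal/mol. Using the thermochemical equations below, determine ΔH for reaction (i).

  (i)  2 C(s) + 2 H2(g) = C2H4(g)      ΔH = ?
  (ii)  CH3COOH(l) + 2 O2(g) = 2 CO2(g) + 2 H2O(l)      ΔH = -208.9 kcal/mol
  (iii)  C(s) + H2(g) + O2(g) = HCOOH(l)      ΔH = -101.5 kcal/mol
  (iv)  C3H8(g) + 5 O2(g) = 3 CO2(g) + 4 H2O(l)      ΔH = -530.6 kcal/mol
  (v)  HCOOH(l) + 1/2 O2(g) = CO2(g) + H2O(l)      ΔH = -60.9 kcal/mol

(i) reversed (reverse to put C2H4(g) on the reactant side): contributes −x
(ii) × 2 (×2 to match 2 CH3COOH(l) in the target): (2)·(-208.9) = -417.8 kcal/mol
(iii) × 2: (2)·(-101.5) = -203.0 kcal/mol
(iv) reversed (C3H8(g) must end up as a product): +530.6 kcal/mol
(v) reversed and × 2: (-2)·(-60.9) = +121.8 kcal/mol
+19.1 = (-417.8) + (-203.0) + (+530.6) + (+121.8) − x
x = (+19.1 − (+31.6)) / (-1) = 12.5 kcal/mol

ΔH = 12.5 kcal/mol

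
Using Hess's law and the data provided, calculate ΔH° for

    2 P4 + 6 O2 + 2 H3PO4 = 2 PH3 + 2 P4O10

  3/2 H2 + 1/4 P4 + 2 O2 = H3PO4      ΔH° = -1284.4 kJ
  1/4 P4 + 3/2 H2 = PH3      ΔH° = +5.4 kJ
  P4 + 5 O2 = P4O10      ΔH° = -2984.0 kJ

ΔH° = -3388.4 kJ

equation 1 reversed and × 2 (H3PO4 must end up as a reactant; ×2 to match 2 H3PO4 in the target): (-2)·(-1284.4) = +2568.8 kJ
equation 2 × 2 (×2 to match 2 PH3 in the target): (2)·(+5.4) = +10.8 kJ
equation 3 × 2 (×2 to match 2 P4O10 in the target): (2)·(-2984.0) = -5968.0 kJ
Since enthalpy is a state function, ΔH° = (-2)·(-1284.4) + (2)·(+5.4) + (2)·(-2984.0) = -3388.4 kJ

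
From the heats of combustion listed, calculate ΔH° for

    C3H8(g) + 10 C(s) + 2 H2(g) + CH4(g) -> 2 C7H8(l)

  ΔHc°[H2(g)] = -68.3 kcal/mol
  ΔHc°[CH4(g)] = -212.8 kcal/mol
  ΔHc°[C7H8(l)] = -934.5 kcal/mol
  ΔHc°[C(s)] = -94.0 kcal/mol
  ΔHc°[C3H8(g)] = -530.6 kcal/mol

Using ΔH = Σ nΔHc°(reactants) − Σ nΔHc°(products):
= [1·(-530.6) + 10·(-94.0) + 2·(-68.3) + 1·(-212.8)] − [2·(-934.5)]
= 49.0 kcal/mol

ΔH° = 49.0 kcal/mol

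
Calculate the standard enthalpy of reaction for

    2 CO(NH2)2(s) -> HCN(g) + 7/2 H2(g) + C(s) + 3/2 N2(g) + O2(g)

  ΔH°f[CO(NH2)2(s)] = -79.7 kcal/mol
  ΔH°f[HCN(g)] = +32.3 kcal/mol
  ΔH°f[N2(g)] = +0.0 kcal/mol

ΔH_rxn = 191.7 kcal/mol

Products: 1·(+32.3) + 7/2·(+0.0) + 1·(+0.0) + 3/2·(+0.0) + 1·(+0.0) = +32.3
Reactants: 2·(-79.7) = -159.4
ΔH_rxn = (+32.3) − (-159.4) = 191.7 kcal/mol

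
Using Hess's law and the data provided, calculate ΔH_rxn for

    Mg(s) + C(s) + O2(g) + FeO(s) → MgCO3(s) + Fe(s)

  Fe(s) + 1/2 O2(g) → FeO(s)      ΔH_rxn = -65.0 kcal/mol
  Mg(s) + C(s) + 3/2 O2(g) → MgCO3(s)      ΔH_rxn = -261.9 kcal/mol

equation 1 reversed: +65.0 kcal/mol
equation 2 as written: -261.9 kcal/mol
ΔH_rxn = (+65.0) + (-261.9) = -196.9 kcal/mol

ΔH_rxn = -196.9 kcal/mol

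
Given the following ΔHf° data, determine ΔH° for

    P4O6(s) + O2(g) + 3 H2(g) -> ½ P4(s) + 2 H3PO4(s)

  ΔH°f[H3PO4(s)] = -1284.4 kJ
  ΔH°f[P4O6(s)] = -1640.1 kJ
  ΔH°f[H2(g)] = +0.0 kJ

Products: 1/2·(+0.0) + 2·(-1284.4) = -2568.8
Reactants: 1·(-1640.1) + 1·(+0.0) + 3·(+0.0) = -1640.1
ΔH° = (-2568.8) − (-1640.1) = -928.7 kJ

ΔH° = -928.7 kJ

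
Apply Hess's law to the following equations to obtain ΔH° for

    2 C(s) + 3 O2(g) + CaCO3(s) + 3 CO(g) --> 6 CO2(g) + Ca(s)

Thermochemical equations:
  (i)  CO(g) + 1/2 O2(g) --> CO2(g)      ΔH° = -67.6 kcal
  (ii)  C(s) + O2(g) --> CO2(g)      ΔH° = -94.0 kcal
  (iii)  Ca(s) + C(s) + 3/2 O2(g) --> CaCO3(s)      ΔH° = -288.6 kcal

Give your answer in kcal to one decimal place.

(i) × 3 (×3 to match 3 CO(g) in the target): (3)·(-67.6) = -202.8 kcal
(ii) × 3: (3)·(-94.0) = -282.0 kcal
(iii) reversed (CaCO3(s) must end up as a reactant): +288.6 kcal
ΔH° = (-202.8) + (-282.0) + (+288.6) = -196.2 kcal

ΔH° = -196.2 kcal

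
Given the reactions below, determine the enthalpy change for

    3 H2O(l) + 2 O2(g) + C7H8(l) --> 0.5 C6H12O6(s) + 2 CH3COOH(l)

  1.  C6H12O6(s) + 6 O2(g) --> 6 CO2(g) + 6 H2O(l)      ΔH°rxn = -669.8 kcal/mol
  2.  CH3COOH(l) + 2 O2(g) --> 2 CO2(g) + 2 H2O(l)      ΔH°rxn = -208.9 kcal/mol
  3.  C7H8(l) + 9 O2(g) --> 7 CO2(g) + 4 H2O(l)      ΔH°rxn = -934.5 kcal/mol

eq. 1 reversed and × 1/2 (C6H12O6(s) must end up as a product; ×1/2 to match 1/2 C6H12O6(s) in the target): (-1/2)·(-669.8) = +334.9 kcal/mol
eq. 2 reversed and × 2 (CH3COOH(l) must end up as a product; ×2 to match 2 CH3COOH(l) in the target): (-2)·(-208.9) = +417.8 kcal/mol
eq. 3 as written (C7H8(l) already on the reactant side): -934.5 kcal/mol
ΔH°rxn = (+334.9) + (+417.8) + (-934.5) = -181.8 kcal/mol

ΔH°rxn = -181.8 kcal/mol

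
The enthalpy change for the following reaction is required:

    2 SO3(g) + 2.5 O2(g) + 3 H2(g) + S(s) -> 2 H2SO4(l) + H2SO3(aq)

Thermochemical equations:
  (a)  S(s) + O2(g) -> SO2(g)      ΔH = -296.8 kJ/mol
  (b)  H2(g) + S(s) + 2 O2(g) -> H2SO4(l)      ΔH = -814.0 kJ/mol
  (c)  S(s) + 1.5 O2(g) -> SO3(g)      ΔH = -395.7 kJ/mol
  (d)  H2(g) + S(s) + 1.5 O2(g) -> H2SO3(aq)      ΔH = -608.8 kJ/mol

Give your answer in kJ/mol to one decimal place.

(a): not needed (SO2(g) appears nowhere else).
(b) × 2 (×2 to match 2 H2SO4(l) in the target): (2)·(-814.0) = -1628.0 kJ/mol
(c) reversed and × 2 (SO3(g) must end up as a reactant; scale by 2 for the 2 SO3(g)): (-2)·(-395.7) = +791.4 kJ/mol
(d) as written (H2SO3(aq) already on the product side): -608.8 kJ/mol
ΔH = (-1628.0) + (+791.4) + (-608.8) = -1445.4 kJ/mol

ΔH = -1445.4 kJ/mol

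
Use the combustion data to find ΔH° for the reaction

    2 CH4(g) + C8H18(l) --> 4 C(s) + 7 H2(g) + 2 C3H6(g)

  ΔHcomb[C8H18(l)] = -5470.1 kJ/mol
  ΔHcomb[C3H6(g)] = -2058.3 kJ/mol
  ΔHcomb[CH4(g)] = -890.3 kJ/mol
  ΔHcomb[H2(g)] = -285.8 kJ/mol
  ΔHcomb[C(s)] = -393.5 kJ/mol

ΔH° = 440.5 kJ/mol

Using ΔH = Σ nΔHc°(reactants) − Σ nΔHc°(products):
= [2·(-890.3) + 1·(-5470.1)] − [4·(-393.5) + 7·(-285.8) + 2·(-2058.3)]
= 440.5 kJ/mol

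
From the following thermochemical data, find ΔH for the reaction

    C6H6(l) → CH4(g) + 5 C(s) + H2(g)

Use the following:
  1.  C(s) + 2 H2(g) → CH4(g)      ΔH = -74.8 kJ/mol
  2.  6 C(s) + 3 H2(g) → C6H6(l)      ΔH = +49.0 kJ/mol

ΔH = -123.8 kJ/mol

eq. 1 as written: -74.8 kJ/mol
eq. 2 reversed: -49.0 kJ/mol
ΔH = (1)·(-74.8) + (-1)·(+49.0) = -123.8 kJ/mol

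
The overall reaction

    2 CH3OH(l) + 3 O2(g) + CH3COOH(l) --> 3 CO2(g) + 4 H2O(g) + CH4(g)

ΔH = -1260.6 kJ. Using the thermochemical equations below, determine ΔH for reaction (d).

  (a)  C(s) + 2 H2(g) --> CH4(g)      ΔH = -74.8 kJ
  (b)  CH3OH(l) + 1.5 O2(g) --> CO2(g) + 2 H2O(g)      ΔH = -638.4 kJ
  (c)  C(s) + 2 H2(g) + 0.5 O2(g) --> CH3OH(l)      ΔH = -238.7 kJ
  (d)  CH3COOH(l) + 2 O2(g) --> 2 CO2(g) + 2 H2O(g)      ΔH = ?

ΔH = -786.1 kJ

(a) as written (CH4(g) already on the product side): -74.8 kJ
(b) as written: -638.4 kJ
(c) reversed: +238.7 kJ
(d) as written (CH3COOH(l) already on the reactant side): contributes x
-1260.6 = (-74.8) + (-638.4) + (+238.7) + x
x = (-1260.6 − (-474.5)) / (1) = -786.1 kJ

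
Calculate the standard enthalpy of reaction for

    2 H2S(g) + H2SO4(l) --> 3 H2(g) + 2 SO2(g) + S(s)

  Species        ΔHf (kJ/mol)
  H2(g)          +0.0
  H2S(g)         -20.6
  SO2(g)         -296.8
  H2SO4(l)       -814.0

ΔH°rxn = 261.6 kJ/mol

Products: 3·(+0.0) + 2·(-296.8) + 1·(+0.0) = -593.6
Reactants: 2·(-20.6) + 1·(-814.0) = -855.2
ΔH°rxn = (-593.6) − (-855.2) = 261.6 kJ/mol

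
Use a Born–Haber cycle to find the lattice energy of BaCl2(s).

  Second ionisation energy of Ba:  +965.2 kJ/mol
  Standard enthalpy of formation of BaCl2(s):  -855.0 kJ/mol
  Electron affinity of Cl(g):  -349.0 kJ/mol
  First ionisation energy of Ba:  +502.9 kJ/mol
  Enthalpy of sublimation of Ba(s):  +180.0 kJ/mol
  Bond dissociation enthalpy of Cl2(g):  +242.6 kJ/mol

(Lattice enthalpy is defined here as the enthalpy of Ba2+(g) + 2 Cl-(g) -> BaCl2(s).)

ΔHf° = 1·ΔHsub + 1·(ΣIE) + 1·D(Cl2) + 2·EA + U
-855.0 = 1·(+180.0) + 1·(+1468.1) + 1·(+242.6) + 2·(-349.0) + U
U = -855.0 − (+1192.7) = -2047.7 kJ/mol

U = -2047.7 kJ/mol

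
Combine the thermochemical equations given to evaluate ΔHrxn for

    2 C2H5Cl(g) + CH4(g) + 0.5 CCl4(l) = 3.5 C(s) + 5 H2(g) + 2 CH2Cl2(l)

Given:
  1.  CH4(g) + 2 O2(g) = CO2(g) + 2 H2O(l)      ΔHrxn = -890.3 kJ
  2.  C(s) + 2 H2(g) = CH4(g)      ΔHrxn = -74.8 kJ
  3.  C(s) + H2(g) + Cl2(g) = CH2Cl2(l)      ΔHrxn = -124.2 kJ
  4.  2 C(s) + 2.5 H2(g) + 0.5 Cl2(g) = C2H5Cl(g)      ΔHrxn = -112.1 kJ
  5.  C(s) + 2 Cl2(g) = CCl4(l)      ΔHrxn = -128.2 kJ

eq. 1: not needed (O2(g) appears nowhere else).
eq. 2 reversed: +74.8 kJ
eq. 3 × 2 (scale by 2 for the 2 CH2Cl2(l)): (2)·(-124.2) = -248.4 kJ
eq. 4 reversed and × 2 (C2H5Cl(g) must end up as a reactant; scale by 2 for the 2 C2H5Cl(g)): (-2)·(-112.1) = +224.2 kJ
eq. 5 reversed and × 1/2 (CCl4(l) must end up as a reactant; scale by 1/2 for the 1/2 CCl4(l)): (-1/2)·(-128.2) = +64.1 kJ
ΔHrxn = (-1)·(-74.8) + (2)·(-124.2) + (-2)·(-112.1) + (-1/2)·(-128.2) = 114.7 kJ

ΔHrxn = 114.7 kJ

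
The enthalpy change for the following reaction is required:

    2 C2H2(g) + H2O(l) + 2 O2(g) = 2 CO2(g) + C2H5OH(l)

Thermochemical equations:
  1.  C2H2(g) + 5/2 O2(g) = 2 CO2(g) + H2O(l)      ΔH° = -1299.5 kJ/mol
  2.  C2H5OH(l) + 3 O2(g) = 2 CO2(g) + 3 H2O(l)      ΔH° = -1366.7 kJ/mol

ΔH° = -1232.3 kJ/mol

eq. 1 × 2: (2)·(-1299.5) = -2599.0 kJ/mol
eq. 2 reversed: +1366.7 kJ/mol
ΔH° = (2)·(-1299.5) + (-1)·(-1366.7) = -1232.3 kJ/mol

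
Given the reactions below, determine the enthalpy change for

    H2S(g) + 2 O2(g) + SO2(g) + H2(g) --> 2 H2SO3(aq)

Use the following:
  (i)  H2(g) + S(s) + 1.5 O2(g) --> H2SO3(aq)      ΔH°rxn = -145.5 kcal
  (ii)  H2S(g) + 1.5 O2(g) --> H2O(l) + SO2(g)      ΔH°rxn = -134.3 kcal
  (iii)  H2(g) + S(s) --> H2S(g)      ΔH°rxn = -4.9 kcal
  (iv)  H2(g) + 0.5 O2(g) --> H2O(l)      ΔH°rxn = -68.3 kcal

(i) × 2: (2)·(-145.5) = -291.0 kcal
(ii) reversed: +134.3 kcal
(iii) reversed and × 2: (-2)·(-4.9) = +9.8 kcal
(iv) as written: -68.3 kcal
ΔH°rxn = (2)·(-145.5) + (-1)·(-134.3) + (-2)·(-4.9) + (1)·(-68.3) = -215.2 kcal

ΔH°rxn = -215.2 kcal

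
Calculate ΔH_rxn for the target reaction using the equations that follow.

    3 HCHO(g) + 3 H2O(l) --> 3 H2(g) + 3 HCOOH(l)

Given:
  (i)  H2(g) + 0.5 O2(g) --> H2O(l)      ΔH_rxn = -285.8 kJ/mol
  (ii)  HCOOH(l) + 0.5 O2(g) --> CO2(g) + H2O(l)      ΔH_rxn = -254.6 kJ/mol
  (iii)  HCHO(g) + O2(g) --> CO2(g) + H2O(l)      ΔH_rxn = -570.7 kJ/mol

ΔH_rxn = -90.9 kJ/mol

(i) reversed and × 3 (reverse to put H2(g) on the product side; ×3 to match 3 H2(g) in the target): (-3)·(-285.8) = +857.4 kJ/mol
(ii) reversed and × 3 (HCOOH(l) must end up as a product; scale by 3 for the 3 HCOOH(l)): (-3)·(-254.6) = +763.8 kJ/mol
(iii) × 3 (×3 to match 3 HCHO(g) in the target): (3)·(-570.7) = -1712.1 kJ/mol
ΔH_rxn = (+857.4) + (+763.8) + (-1712.1) = -90.9 kJ/mol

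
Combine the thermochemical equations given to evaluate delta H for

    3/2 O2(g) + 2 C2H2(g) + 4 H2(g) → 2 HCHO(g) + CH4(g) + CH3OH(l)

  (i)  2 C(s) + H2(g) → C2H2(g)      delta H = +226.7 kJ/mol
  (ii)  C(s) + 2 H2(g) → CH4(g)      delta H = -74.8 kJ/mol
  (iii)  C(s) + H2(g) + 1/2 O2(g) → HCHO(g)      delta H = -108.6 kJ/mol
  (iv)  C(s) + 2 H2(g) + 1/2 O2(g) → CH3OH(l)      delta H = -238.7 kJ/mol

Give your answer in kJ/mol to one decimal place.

delta H = -984.1 kJ/mol

(i) reversed and × 2: (-2)·(+226.7) = -453.4 kJ/mol
(ii) as written: -74.8 kJ/mol
(iii) × 2: (2)·(-108.6) = -217.2 kJ/mol
(iv) as written: -238.7 kJ/mol
By Hess's law, delta H = (-2)·(+226.7) + (1)·(-74.8) + (2)·(-108.6) + (1)·(-238.7) = -984.1 kJ/mol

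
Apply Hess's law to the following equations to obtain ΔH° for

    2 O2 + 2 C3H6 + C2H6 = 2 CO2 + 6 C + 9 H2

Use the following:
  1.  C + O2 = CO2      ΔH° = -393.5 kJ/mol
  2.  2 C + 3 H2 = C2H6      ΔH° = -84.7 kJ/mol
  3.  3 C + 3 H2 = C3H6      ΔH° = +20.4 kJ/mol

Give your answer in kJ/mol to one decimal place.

ΔH° = -743.1 kJ/mol

eq. 1 × 2: (2)·(-393.5) = -787.0 kJ/mol
eq. 2 reversed: +84.7 kJ/mol
eq. 3 reversed and × 2: (-2)·(+20.4) = -40.8 kJ/mol
Combining the equations, ΔH° = (-787.0) + (+84.7) + (-40.8) = -743.1 kJ/mol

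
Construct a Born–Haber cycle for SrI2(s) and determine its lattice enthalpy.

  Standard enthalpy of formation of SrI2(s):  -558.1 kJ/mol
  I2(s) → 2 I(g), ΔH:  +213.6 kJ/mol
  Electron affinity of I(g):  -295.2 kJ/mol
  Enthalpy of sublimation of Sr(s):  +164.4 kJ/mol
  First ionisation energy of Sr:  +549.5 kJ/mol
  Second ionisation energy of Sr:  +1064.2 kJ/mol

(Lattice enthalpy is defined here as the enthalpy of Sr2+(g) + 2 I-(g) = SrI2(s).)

ΔHf° = 1·ΔHsub + 1·(ΣIE) + 1·D(I2) + 2·EA + U
-558.1 = 1·(+164.4) + 1·(+1613.7) + 1·(+213.6) + 2·(-295.2) + U
U = -558.1 − (+1401.3) = -1959.4 kJ/mol

U = -1959.4 kJ/mol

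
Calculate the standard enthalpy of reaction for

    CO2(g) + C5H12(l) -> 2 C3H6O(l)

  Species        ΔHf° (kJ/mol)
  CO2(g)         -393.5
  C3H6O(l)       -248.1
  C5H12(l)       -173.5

ΔH°rxn = 70.8 kJ/mol

ΔH°rxn = Σ nΔHf°(products) − Σ nΔHf°(reactants).
Products: 2·(-248.1) = -496.2
Reactants: 1·(-393.5) + 1·(-173.5) = -567.0
ΔH°rxn = (-496.2) − (-567.0) = 70.8 kJ/mol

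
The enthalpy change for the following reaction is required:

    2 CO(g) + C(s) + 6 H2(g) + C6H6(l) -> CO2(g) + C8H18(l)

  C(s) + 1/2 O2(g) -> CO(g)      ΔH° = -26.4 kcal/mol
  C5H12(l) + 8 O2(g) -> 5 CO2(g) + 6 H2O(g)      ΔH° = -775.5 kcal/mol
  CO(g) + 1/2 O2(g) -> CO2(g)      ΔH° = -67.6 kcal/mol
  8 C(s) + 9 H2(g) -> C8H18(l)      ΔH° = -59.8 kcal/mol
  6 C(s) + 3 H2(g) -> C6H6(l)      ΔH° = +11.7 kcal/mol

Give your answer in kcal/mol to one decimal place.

ΔH° = -112.7 kcal/mol

equation 1 reversed: +26.4 kcal/mol
equation 2: not needed.
equation 3 as written: -67.6 kcal/mol
equation 4 as written: -59.8 kcal/mol
equation 5 reversed: -11.7 kcal/mol
ΔH° = (+26.4) + (-67.6) + (-59.8) + (-11.7) = -112.7 kcal/mol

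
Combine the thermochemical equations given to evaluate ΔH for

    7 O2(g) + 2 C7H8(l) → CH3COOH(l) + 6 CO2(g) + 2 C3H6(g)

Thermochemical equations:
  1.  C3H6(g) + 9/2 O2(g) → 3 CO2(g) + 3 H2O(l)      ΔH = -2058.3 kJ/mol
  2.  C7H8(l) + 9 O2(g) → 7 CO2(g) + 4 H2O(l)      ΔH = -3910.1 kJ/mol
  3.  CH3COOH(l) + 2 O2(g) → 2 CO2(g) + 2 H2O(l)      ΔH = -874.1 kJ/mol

eq. 1 reversed and × 2: (-2)·(-2058.3) = +4116.6 kJ/mol
eq. 2 × 2: (2)·(-3910.1) = -7820.2 kJ/mol
eq. 3 reversed: +874.1 kJ/mol
Since enthalpy is a state function, ΔH = (-2)·(-2058.3) + (2)·(-3910.1) + (-1)·(-874.1) = -2829.5 kJ/mol

ΔH = -2829.5 kJ/mol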